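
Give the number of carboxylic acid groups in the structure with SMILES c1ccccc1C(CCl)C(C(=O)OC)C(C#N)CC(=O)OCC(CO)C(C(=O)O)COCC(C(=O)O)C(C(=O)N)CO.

2

Taking each segment in turn:
  C6H5: C6H5– phenyl ring → arene.
  CH(CH2Cl): pendant –CH2X: halogen on sp³ carbon → alkyl halide.
  CH(COOCH3): pendant –COOCH3: carbonyl C bonded to C and –OCH3 → ester.
  CH(CN): pendant –C≡N: nitrile.
  CH2COOCH2: –C(=O)–O–C with C on the carbonyl side → ester.
  CH(CH2OH): pendant –CH2OH on an sp³ backbone C → alcohol.
  CH(COOH): pendant –COOH: carbonyl C bonded to C and –OH → carboxylic acid.
  CH2OCH2: C–O–C with sp³ carbons on both sides and no adjacent C=O → ether.
  CH(COOH): pendant –COOH: carbonyl C bonded to C and –OH → carboxylic acid.
  CH(CONH2): pendant –CONH2: carbonyl C bonded to C and N → amide.
  CH2OH: –OH on an sp³ carbon → alcohol.
Carboxylic acid appears at: CH(COOH), CH(COOH) → 2.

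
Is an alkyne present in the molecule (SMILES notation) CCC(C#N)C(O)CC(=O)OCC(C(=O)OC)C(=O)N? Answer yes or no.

no

Reading the structure from left to right:
  CH(CN): pendant –C≡N: nitrile.
  CH(OH): –OH on an sp³ carbon → alcohol (secondary).
  CH2COOCH2: –C(=O)–O–C with C on the carbonyl side → ester.
  CH(COOCH3): pendant –COOCH3: carbonyl C bonded to C and –OCH3 → ester.
  CONH2: –C(=O)NH2: carbonyl C bonded to C and to N → amide (the N is not a separate amine).
In CH(CN), the triple bond is C≡N, not C≡C, so it is a nitrile.
The groups actually present are: alcohol, amide, ester, nitrile.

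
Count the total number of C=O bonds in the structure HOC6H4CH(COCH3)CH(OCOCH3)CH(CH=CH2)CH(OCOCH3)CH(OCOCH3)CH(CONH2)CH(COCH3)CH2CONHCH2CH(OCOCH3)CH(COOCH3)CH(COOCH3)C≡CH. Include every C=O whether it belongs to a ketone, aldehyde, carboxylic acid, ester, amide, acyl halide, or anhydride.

10

CH(COCH3): ketone, 1 C=O (running total 1).
CH(OCOCH3): ester, 1 C=O (running total 2).
CH(OCOCH3): ester, 1 C=O (running total 3).
CH(OCOCH3): ester, 1 C=O (running total 4).
CH(CONH2): amide, 1 C=O (running total 5).
CH(COCH3): ketone, 1 C=O (running total 6).
CH2CONHCH2: amide, 1 C=O (running total 7).
CH(OCOCH3): ester, 1 C=O (running total 8).
CH(COOCH3): ester, 1 C=O (running total 9).
CH(COOCH3): ester, 1 C=O (running total 10).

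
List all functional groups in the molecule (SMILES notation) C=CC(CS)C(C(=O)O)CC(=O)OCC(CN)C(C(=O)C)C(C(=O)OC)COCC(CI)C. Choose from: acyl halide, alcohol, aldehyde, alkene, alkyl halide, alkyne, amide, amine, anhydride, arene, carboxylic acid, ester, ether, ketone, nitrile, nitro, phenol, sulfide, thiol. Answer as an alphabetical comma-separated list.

alkene, alkyl halide, amine, carboxylic acid, ester, ether, ketone, thiol

Taking each segment in turn:
  CH2=CH: C=C double bond → alkene.
  CH(CH2SH): pendant –CH2SH → thiol.
  CH(COOH): pendant –COOH: carbonyl C bonded to C and –OH → carboxylic acid.
  CH2COOCH2: –C(=O)–O–C with C on the carbonyl side → ester.
  CH(CH2NH2): pendant –CH2NH2: N on sp³ C, no adjacent C=O → amine.
  CH(COCH3): pendant –COCH3: carbonyl C bonded to two carbons → ketone.
  CH(COOCH3): pendant –COOCH3: carbonyl C bonded to C and –OCH3 → ester.
  CH2OCH2: C–O–C with sp³ carbons on both sides and no adjacent C=O → ether.
  CH(CH2I): pendant –CH2X: halogen on sp³ carbon → alkyl halide.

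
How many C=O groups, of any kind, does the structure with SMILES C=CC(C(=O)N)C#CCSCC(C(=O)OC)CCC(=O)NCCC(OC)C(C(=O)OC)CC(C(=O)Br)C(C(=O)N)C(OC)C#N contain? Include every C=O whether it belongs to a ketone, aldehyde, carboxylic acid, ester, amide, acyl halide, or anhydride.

CH(CONH2): amide, 1 C=O (running total 1).
CH(COOCH3): ester, 1 C=O (running total 2).
CH2CONHCH2: amide, 1 C=O (running total 3).
CH(COOCH3): ester, 1 C=O (running total 4).
CH(COBr): acyl halide, 1 C=O (running total 5).
CH(CONH2): amide, 1 C=O (running total 6).

6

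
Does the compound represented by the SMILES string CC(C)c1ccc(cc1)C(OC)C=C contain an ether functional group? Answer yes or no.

yes

Taking each segment in turn:
  C6H4: para-disubstituted benzene ring → arene.
  CH(OCH3): pendant –OCH3: C–O–C with sp³ C, no adjacent C=O → ether.
  CH=CH2: C=C double bond → alkene.
The CH(OCH3) segment supplies the ether: pendant –OCH3: C–O–C with sp³ C, no adjacent C=O → ether.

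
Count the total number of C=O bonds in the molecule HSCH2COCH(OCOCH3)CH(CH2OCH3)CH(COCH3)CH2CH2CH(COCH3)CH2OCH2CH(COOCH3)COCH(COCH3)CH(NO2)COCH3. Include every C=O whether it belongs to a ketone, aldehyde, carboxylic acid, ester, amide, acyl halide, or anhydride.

CO: ketone, 1 C=O (running total 1).
CH(OCOCH3): ester, 1 C=O (running total 2).
CH(COCH3): ketone, 1 C=O (running total 3).
CH(COCH3): ketone, 1 C=O (running total 4).
CH(COOCH3): ester, 1 C=O (running total 5).
CO: ketone, 1 C=O (running total 6).
CH(COCH3): ketone, 1 C=O (running total 7).
CO: ketone, 1 C=O (running total 8).

8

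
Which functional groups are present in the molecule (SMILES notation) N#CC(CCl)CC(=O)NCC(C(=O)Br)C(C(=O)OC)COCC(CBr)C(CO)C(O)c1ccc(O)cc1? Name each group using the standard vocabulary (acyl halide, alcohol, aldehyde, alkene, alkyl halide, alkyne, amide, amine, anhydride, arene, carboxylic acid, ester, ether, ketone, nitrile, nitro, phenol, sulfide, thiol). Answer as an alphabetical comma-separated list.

Reading the structure from left to right:
  N≡C: N≡C–: carbon triple-bonded to nitrogen → nitrile.
  CH(CH2Cl): pendant –CH2X: halogen on sp³ carbon → alkyl halide.
  CH2CONHCH2: –C(=O)–N– linkage → amide (the N is not an amine).
  CH(COBr): pendant –C(=O)X: carbonyl C bonded to C and halogen → acyl halide.
  CH(COOCH3): pendant –COOCH3: carbonyl C bonded to C and –OCH3 → ester.
  CH2OCH2: C–O–C with sp³ carbons on both sides and no adjacent C=O → ether.
  CH(CH2Br): pendant –CH2X: halogen on sp³ carbon → alkyl halide.
  CH(CH2OH): pendant –CH2OH on an sp³ backbone C → alcohol.
  CH(OH): –OH on an sp³ carbon → alcohol (secondary).
  C6H4OH: –OH attached directly to an aromatic ring → phenol (not alcohol); the ring itself is an arene.

acyl halide, alcohol, alkyl halide, amide, arene, ester, ether, nitrile, phenol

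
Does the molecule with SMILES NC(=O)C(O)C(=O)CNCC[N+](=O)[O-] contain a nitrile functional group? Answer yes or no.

–C(=O)NH2: carbonyl C bonded to C and to N → amide (the N is not a separate amine).
–OH on an sp³ carbon → alcohol (secondary).
–C(=O)– with carbon on both sides → ketone.
C–N–C with sp³ carbons and no adjacent C=O → amine (secondary).
–NO2 on carbon → nitro group.
The groups actually present are: alcohol, amide, amine, ketone, nitro.

no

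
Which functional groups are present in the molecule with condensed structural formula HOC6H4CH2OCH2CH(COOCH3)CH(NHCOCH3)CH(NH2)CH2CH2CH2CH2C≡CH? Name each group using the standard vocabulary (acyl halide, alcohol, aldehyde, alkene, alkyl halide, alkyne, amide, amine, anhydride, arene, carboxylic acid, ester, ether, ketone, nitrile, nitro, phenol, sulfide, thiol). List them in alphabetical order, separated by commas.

Reading the structure from left to right:
  HOC6H4: –OH attached directly to an aromatic ring → phenol (not alcohol); the ring itself is an arene.
  CH2OCH2: C–O–C with sp³ carbons on both sides and no adjacent C=O → ether.
  CH(COOCH3): pendant –COOCH3: carbonyl C bonded to C and –OCH3 → ester.
  CH(NHCOCH3): pendant –NHC(=O)CH3: N bonded to a carbonyl → amide (not amine).
  CH(NH2): –NH2 on an sp³ carbon with no adjacent C=O → amine.
  C≡CH: C≡C triple bond → alkyne.

alkyne, amide, amine, arene, ester, ether, phenol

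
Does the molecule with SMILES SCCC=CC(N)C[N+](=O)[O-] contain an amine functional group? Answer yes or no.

–SH on an sp³ carbon → thiol.
C=C double bond → alkene.
–NH2 on an sp³ carbon with no adjacent C=O → amine.
–NO2 on carbon → nitro group.
The CH(NH2) segment supplies the amine: –NH2 on an sp³ carbon with no adjacent C=O → amine.

yes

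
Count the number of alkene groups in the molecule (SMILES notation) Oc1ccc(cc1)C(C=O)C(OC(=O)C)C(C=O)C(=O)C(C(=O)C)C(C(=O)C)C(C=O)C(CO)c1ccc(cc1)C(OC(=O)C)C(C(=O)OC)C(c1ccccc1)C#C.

Reading the structure from left to right:
  HOC6H4: –OH attached directly to an aromatic ring → phenol (not alcohol); the ring itself is an arene.
  CH(CHO): pendant –CHO: carbonyl C bonded to C and H → aldehyde.
  CH(OCOCH3): pendant –OC(=O)CH3: an acyloxy group → ester.
  CH(CHO): pendant –CHO: carbonyl C bonded to C and H → aldehyde.
  CO: –C(=O)– with carbon on both sides → ketone.
  CH(COCH3): pendant –COCH3: carbonyl C bonded to two carbons → ketone.
  CH(COCH3): pendant –COCH3: carbonyl C bonded to two carbons → ketone.
  CH(CHO): pendant –CHO: carbonyl C bonded to C and H → aldehyde.
  CH(CH2OH): pendant –CH2OH on an sp³ backbone C → alcohol.
  C6H4: para-disubstituted benzene ring → arene.
  CH(OCOCH3): pendant –OC(=O)CH3: an acyloxy group → ester.
  CH(COOCH3): pendant –COOCH3: carbonyl C bonded to C and –OCH3 → ester.
  CH(C6H5): pendant –C6H5: benzene ring → arene.
  C≡CH: C≡C triple bond → alkyne.
No segment is a alkene: HOC6H4 is arene/phenol, not alkene; C6H4 is arene, not alkene; CH(C6H5) is arene, not alkene. → 0.

0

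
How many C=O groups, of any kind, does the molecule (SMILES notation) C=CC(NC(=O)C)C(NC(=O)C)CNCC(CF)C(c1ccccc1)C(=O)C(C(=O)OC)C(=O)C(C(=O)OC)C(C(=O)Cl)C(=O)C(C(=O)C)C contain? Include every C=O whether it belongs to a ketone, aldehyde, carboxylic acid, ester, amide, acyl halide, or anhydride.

9

CH(NHCOCH3): amide, 1 C=O (running total 1).
CH(NHCOCH3): amide, 1 C=O (running total 2).
CO: ketone, 1 C=O (running total 3).
CH(COOCH3): ester, 1 C=O (running total 4).
CO: ketone, 1 C=O (running total 5).
CH(COOCH3): ester, 1 C=O (running total 6).
CH(COCl): acyl halide, 1 C=O (running total 7).
CO: ketone, 1 C=O (running total 8).
CH(COCH3): ketone, 1 C=O (running total 9).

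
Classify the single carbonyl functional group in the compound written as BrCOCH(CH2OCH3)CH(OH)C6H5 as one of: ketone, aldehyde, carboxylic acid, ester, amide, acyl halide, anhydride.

acyl halide

The carbonyl is in the BrCO segment: –C(=O)Br: carbonyl C bonded to C and to a halogen → acyl halide (not alkyl halide).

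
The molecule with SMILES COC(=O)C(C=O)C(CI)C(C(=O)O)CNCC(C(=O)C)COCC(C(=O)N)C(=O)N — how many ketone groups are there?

1

Taking each segment in turn:
  CH3OOC: CH3O–C(=O)–: carbonyl C bonded to C and to –OCH3 → ester (not ketone + ether).
  CH(CHO): pendant –CHO: carbonyl C bonded to C and H → aldehyde.
  CH(CH2I): pendant –CH2X: halogen on sp³ carbon → alkyl halide.
  CH(COOH): pendant –COOH: carbonyl C bonded to C and –OH → carboxylic acid.
  CH2NHCH2: C–N–C with sp³ carbons and no adjacent C=O → amine (secondary).
  CH(COCH3): pendant –COCH3: carbonyl C bonded to two carbons → ketone.
  CH2OCH2: C–O–C with sp³ carbons on both sides and no adjacent C=O → ether.
  CH(CONH2): pendant –CONH2: carbonyl C bonded to C and N → amide.
  CONH2: –C(=O)NH2: carbonyl C bonded to C and to N → amide (the N is not a separate amine).
Ketone appears at: CH(COCH3) → 1.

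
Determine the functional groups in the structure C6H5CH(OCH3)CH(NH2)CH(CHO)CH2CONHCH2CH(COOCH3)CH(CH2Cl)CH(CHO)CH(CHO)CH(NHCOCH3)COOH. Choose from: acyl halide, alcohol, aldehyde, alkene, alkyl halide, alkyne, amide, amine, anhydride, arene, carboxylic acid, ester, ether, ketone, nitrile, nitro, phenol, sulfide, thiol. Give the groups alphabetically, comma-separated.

aldehyde, alkyl halide, amide, amine, arene, carboxylic acid, ester, ether

C6H5– phenyl ring → arene.
pendant –OCH3: C–O–C with sp³ C, no adjacent C=O → ether.
–NH2 on an sp³ carbon with no adjacent C=O → amine.
pendant –CHO: carbonyl C bonded to C and H → aldehyde.
–C(=O)–N– linkage → amide (the N is not an amine).
pendant –COOCH3: carbonyl C bonded to C and –OCH3 → ester.
pendant –CH2X: halogen on sp³ carbon → alkyl halide.
pendant –CHO: carbonyl C bonded to C and H → aldehyde.
pendant –CHO: carbonyl C bonded to C and H → aldehyde.
pendant –NHC(=O)CH3: N bonded to a carbonyl → amide (not amine).
–COOH: carbonyl C bonded to –OH and C → carboxylic acid (the –OH is not a separate alcohol).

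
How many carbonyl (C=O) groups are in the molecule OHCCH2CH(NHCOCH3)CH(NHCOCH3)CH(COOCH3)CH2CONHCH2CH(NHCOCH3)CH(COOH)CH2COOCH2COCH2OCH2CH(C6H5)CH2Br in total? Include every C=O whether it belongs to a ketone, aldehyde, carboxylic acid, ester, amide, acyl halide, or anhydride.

OHC: aldehyde, 1 C=O (running total 1).
CH(NHCOCH3): amide, 1 C=O (running total 2).
CH(NHCOCH3): amide, 1 C=O (running total 3).
CH(COOCH3): ester, 1 C=O (running total 4).
CH2CONHCH2: amide, 1 C=O (running total 5).
CH(NHCOCH3): amide, 1 C=O (running total 6).
CH(COOH): carboxylic acid, 1 C=O (running total 7).
CH2COOCH2: ester, 1 C=O (running total 8).
CO: ketone, 1 C=O (running total 9).

9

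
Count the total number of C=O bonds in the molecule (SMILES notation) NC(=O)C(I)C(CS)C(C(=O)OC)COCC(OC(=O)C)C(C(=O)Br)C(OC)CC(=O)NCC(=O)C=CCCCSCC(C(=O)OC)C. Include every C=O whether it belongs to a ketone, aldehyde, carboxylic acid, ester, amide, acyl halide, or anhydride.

7

H2NCO: amide, 1 C=O (running total 1).
CH(COOCH3): ester, 1 C=O (running total 2).
CH(OCOCH3): ester, 1 C=O (running total 3).
CH(COBr): acyl halide, 1 C=O (running total 4).
CH2CONHCH2: amide, 1 C=O (running total 5).
CO: ketone, 1 C=O (running total 6).
CH(COOCH3): ester, 1 C=O (running total 7).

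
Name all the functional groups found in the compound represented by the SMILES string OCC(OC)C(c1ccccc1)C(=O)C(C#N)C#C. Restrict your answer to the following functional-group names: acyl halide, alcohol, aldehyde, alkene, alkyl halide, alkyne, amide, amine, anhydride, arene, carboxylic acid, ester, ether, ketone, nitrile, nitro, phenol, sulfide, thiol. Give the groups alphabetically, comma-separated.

Reading the structure from left to right:
  HOCH2: HO– on an sp³ carbon → alcohol.
  CH(OCH3): pendant –OCH3: C–O–C with sp³ C, no adjacent C=O → ether.
  CH(C6H5): pendant –C6H5: benzene ring → arene.
  CO: –C(=O)– with carbon on both sides → ketone.
  CH(CN): pendant –C≡N: nitrile.
  C≡CH: C≡C triple bond → alkyne.

alcohol, alkyne, arene, ether, ketone, nitrile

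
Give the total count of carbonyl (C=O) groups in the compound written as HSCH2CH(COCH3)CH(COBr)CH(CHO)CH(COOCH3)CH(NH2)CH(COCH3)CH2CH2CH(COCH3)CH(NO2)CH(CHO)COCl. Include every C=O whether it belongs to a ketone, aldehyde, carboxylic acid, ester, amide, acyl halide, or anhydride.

8

CH(COCH3): ketone, 1 C=O (running total 1).
CH(COBr): acyl halide, 1 C=O (running total 2).
CH(CHO): aldehyde, 1 C=O (running total 3).
CH(COOCH3): ester, 1 C=O (running total 4).
CH(COCH3): ketone, 1 C=O (running total 5).
CH(COCH3): ketone, 1 C=O (running total 6).
CH(CHO): aldehyde, 1 C=O (running total 7).
COCl: acyl halide, 1 C=O (running total 8).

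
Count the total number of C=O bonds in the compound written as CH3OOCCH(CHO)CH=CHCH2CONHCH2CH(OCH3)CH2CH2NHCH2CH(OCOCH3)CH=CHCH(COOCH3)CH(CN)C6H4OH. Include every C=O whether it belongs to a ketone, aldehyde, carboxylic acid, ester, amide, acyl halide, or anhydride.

CH3OOC: ester, 1 C=O (running total 1).
CH(CHO): aldehyde, 1 C=O (running total 2).
CH2CONHCH2: amide, 1 C=O (running total 3).
CH(OCOCH3): ester, 1 C=O (running total 4).
CH(COOCH3): ester, 1 C=O (running total 5).

5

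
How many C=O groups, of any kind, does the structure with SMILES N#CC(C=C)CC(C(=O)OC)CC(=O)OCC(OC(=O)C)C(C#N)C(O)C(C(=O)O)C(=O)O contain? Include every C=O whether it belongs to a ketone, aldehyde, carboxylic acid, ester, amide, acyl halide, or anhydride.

CH(COOCH3): ester, 1 C=O (running total 1).
CH2COOCH2: ester, 1 C=O (running total 2).
CH(OCOCH3): ester, 1 C=O (running total 3).
CH(COOH): carboxylic acid, 1 C=O (running total 4).
COOH: carboxylic acid, 1 C=O (running total 5).

5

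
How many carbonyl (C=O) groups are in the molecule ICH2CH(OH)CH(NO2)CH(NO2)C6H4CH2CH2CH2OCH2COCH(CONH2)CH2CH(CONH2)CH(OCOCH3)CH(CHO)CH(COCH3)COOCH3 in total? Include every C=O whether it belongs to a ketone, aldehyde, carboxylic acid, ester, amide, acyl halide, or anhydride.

CO: ketone, 1 C=O (running total 1).
CH(CONH2): amide, 1 C=O (running total 2).
CH(CONH2): amide, 1 C=O (running total 3).
CH(OCOCH3): ester, 1 C=O (running total 4).
CH(CHO): aldehyde, 1 C=O (running total 5).
CH(COCH3): ketone, 1 C=O (running total 6).
COOCH3: ester, 1 C=O (running total 7).

7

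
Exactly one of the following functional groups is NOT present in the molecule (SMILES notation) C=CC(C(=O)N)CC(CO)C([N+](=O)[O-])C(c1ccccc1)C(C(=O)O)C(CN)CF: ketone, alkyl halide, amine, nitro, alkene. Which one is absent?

ketone

alkene: present (CH2=CH — C=C double bond → alkene).
alkyl halide: present (CH2F — halogen on an sp³ carbon → alkyl halide).
amine: present (CH(CH2NH2) — pendant –CH2NH2: N on sp³ C, no adjacent C=O → amine).
nitro: present (CH(NO2) — –NO2 on an sp³ carbon → nitro (the N=O is not a carbonyl)).
ketone: absent. In CH(CONH2), the C=O is bonded to nitrogen, which defines an amide, not a ketone. In CH(COOH), the C=O bears an –OH, making it a carboxylic acid rather than a ketone.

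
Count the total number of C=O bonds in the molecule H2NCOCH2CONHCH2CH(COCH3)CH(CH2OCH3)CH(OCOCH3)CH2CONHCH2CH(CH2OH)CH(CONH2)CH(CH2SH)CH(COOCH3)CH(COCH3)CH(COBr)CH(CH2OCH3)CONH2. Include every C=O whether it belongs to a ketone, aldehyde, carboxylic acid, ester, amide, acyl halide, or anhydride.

H2NCO: amide, 1 C=O (running total 1).
CH2CONHCH2: amide, 1 C=O (running total 2).
CH(COCH3): ketone, 1 C=O (running total 3).
CH(OCOCH3): ester, 1 C=O (running total 4).
CH2CONHCH2: amide, 1 C=O (running total 5).
CH(CONH2): amide, 1 C=O (running total 6).
CH(COOCH3): ester, 1 C=O (running total 7).
CH(COCH3): ketone, 1 C=O (running total 8).
CH(COBr): acyl halide, 1 C=O (running total 9).
CONH2: amide, 1 C=O (running total 10).

10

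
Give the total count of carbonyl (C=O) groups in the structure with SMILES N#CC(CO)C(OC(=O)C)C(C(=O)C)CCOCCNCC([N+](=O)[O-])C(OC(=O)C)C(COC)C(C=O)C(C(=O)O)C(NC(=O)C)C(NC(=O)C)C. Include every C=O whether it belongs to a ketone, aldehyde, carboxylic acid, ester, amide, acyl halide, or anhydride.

CH(OCOCH3): ester, 1 C=O (running total 1).
CH(COCH3): ketone, 1 C=O (running total 2).
CH(OCOCH3): ester, 1 C=O (running total 3).
CH(CHO): aldehyde, 1 C=O (running total 4).
CH(COOH): carboxylic acid, 1 C=O (running total 5).
CH(NHCOCH3): amide, 1 C=O (running total 6).
CH(NHCOCH3): amide, 1 C=O (running total 7).

7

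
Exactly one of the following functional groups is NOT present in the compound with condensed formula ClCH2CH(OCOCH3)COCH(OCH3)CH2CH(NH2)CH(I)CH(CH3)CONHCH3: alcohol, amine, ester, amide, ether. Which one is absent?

alcohol

amide: present (CONHCH3 — –C(=O)NHCH3: carbonyl C bonded to C and to N → amide (the N is not an amine)).
ether: present (CH(OCH3) — pendant –OCH3: C–O–C with sp³ C, no adjacent C=O → ether).
amine: present (CH(NH2) — –NH2 on an sp³ carbon with no adjacent C=O → amine).
ester: present (CH(OCOCH3) — pendant –OC(=O)CH3: an acyloxy group → ester).
alcohol: no segment matches this pattern.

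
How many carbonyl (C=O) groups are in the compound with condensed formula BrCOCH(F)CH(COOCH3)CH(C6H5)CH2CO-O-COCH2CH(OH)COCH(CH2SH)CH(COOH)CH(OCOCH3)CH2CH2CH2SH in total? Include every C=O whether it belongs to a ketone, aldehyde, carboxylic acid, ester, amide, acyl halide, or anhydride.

BrCO: acyl halide, 1 C=O (running total 1).
CH(COOCH3): ester, 1 C=O (running total 2).
CH2CO-O-COCH2: anhydride, 2 C=O (running total 4).
CO: ketone, 1 C=O (running total 5).
CH(COOH): carboxylic acid, 1 C=O (running total 6).
CH(OCOCH3): ester, 1 C=O (running total 7).

7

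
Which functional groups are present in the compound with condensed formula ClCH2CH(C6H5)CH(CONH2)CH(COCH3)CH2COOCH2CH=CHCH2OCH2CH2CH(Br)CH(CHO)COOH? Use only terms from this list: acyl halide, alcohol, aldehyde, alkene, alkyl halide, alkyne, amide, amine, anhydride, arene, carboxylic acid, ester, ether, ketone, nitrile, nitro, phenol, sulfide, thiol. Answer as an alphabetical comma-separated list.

aldehyde, alkene, alkyl halide, amide, arene, carboxylic acid, ester, ether, ketone

Taking each segment in turn:
  ClCH2: halogen on an sp³ carbon → alkyl halide.
  CH(C6H5): pendant –C6H5: benzene ring → arene.
  CH(CONH2): pendant –CONH2: carbonyl C bonded to C and N → amide.
  CH(COCH3): pendant –COCH3: carbonyl C bonded to two carbons → ketone.
  CH2COOCH2: –C(=O)–O–C with C on the carbonyl side → ester.
  CH=CH: C=C double bond → alkene.
  CH2OCH2: C–O–C with sp³ carbons on both sides and no adjacent C=O → ether.
  CH(Br): halogen on an sp³ carbon → alkyl halide.
  CH(CHO): pendant –CHO: carbonyl C bonded to C and H → aldehyde.
  COOH: –COOH: carbonyl C bonded to –OH and C → carboxylic acid (the –OH is not a separate alcohol).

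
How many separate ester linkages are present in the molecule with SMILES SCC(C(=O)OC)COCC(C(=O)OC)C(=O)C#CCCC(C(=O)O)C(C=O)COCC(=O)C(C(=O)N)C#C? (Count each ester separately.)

2

Taking each segment in turn:
  HSCH2: –SH on an sp³ carbon → thiol.
  CH(COOCH3): pendant –COOCH3: carbonyl C bonded to C and –OCH3 → ester.
  CH2OCH2: C–O–C with sp³ carbons on both sides and no adjacent C=O → ether.
  CH(COOCH3): pendant –COOCH3: carbonyl C bonded to C and –OCH3 → ester.
  CO: –C(=O)– with carbon on both sides → ketone.
  C≡C: C≡C triple bond → alkyne.
  CH(COOH): pendant –COOH: carbonyl C bonded to C and –OH → carboxylic acid.
  CH(CHO): pendant –CHO: carbonyl C bonded to C and H → aldehyde.
  CH2OCH2: C–O–C with sp³ carbons on both sides and no adjacent C=O → ether.
  CO: –C(=O)– with carbon on both sides → ketone.
  CH(CONH2): pendant –CONH2: carbonyl C bonded to C and N → amide.
  C≡CH: C≡C triple bond → alkyne.
Ester appears at: CH(COOCH3), CH(COOCH3) → 2.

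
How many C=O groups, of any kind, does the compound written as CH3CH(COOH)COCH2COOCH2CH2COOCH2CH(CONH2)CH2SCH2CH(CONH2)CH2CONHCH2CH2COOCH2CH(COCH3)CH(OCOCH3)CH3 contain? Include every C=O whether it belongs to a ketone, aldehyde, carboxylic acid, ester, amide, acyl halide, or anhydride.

10

CH(COOH): carboxylic acid, 1 C=O (running total 1).
CO: ketone, 1 C=O (running total 2).
CH2COOCH2: ester, 1 C=O (running total 3).
CH2COOCH2: ester, 1 C=O (running total 4).
CH(CONH2): amide, 1 C=O (running total 5).
CH(CONH2): amide, 1 C=O (running total 6).
CH2CONHCH2: amide, 1 C=O (running total 7).
CH2COOCH2: ester, 1 C=O (running total 8).
CH(COCH3): ketone, 1 C=O (running total 9).
CH(OCOCH3): ester, 1 C=O (running total 10).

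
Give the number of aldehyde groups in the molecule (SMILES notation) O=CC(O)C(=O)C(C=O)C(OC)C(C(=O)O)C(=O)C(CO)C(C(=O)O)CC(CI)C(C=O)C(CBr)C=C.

3

terminal –CHO: carbonyl C bonded to H and C → aldehyde.
–OH on an sp³ carbon → alcohol (secondary).
–C(=O)– with carbon on both sides → ketone.
pendant –CHO: carbonyl C bonded to C and H → aldehyde.
pendant –OCH3: C–O–C with sp³ C, no adjacent C=O → ether.
pendant –COOH: carbonyl C bonded to C and –OH → carboxylic acid.
–C(=O)– with carbon on both sides → ketone.
pendant –CH2OH on an sp³ backbone C → alcohol.
pendant –COOH: carbonyl C bonded to C and –OH → carboxylic acid.
pendant –CH2X: halogen on sp³ carbon → alkyl halide.
pendant –CHO: carbonyl C bonded to C and H → aldehyde.
pendant –CH2X: halogen on sp³ carbon → alkyl halide.
C=C double bond → alkene.
Aldehyde appears at: OHC, CH(CHO), CH(CHO) → 3.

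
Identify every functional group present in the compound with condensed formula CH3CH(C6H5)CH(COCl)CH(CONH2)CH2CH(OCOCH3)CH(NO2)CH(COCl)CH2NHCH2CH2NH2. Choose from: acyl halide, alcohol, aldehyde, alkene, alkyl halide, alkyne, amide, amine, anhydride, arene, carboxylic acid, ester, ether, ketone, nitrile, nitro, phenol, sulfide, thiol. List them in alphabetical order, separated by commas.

acyl halide, amide, amine, arene, ester, nitro

Reading the structure from left to right:
  CH(C6H5): pendant –C6H5: benzene ring → arene.
  CH(COCl): pendant –C(=O)X: carbonyl C bonded to C and halogen → acyl halide.
  CH(CONH2): pendant –CONH2: carbonyl C bonded to C and N → amide.
  CH(OCOCH3): pendant –OC(=O)CH3: an acyloxy group → ester.
  CH(NO2): –NO2 on an sp³ carbon → nitro (the N=O is not a carbonyl).
  CH(COCl): pendant –C(=O)X: carbonyl C bonded to C and halogen → acyl halide.
  CH2NHCH2: C–N–C with sp³ carbons and no adjacent C=O → amine (secondary).
  CH2NH2: –NH2 on an sp³ carbon with no adjacent C=O → amine.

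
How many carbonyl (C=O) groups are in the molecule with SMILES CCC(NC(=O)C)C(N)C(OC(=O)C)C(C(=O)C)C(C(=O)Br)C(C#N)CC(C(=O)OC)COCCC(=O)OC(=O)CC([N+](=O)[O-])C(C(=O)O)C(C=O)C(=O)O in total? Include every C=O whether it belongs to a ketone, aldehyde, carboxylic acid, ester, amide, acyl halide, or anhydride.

10

CH(NHCOCH3): amide, 1 C=O (running total 1).
CH(OCOCH3): ester, 1 C=O (running total 2).
CH(COCH3): ketone, 1 C=O (running total 3).
CH(COBr): acyl halide, 1 C=O (running total 4).
CH(COOCH3): ester, 1 C=O (running total 5).
CH2CO-O-COCH2: anhydride, 2 C=O (running total 7).
CH(COOH): carboxylic acid, 1 C=O (running total 8).
CH(CHO): aldehyde, 1 C=O (running total 9).
COOH: carboxylic acid, 1 C=O (running total 10).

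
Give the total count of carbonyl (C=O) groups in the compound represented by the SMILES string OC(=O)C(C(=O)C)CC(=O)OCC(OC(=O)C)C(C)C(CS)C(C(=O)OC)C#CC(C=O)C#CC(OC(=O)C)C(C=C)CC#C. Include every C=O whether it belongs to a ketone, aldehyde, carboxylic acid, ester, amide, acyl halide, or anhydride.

HOOC: carboxylic acid, 1 C=O (running total 1).
CH(COCH3): ketone, 1 C=O (running total 2).
CH2COOCH2: ester, 1 C=O (running total 3).
CH(OCOCH3): ester, 1 C=O (running total 4).
CH(COOCH3): ester, 1 C=O (running total 5).
CH(CHO): aldehyde, 1 C=O (running total 6).
CH(OCOCH3): ester, 1 C=O (running total 7).

7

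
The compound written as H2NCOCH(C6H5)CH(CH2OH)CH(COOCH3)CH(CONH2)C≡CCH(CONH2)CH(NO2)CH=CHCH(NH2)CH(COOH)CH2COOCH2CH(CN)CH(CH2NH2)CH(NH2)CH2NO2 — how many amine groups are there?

–C(=O)NH2: carbonyl C bonded to C and to N → amide (the N is not a separate amine).
pendant –C6H5: benzene ring → arene.
pendant –CH2OH on an sp³ backbone C → alcohol.
pendant –COOCH3: carbonyl C bonded to C and –OCH3 → ester.
pendant –CONH2: carbonyl C bonded to C and N → amide.
C≡C triple bond → alkyne.
pendant –CONH2: carbonyl C bonded to C and N → amide.
–NO2 on an sp³ carbon → nitro (the N=O is not a carbonyl).
C=C double bond → alkene.
–NH2 on an sp³ carbon with no adjacent C=O → amine.
pendant –COOH: carbonyl C bonded to C and –OH → carboxylic acid.
–C(=O)–O–C with C on the carbonyl side → ester.
pendant –C≡N: nitrile.
pendant –CH2NH2: N on sp³ C, no adjacent C=O → amine.
–NH2 on an sp³ carbon with no adjacent C=O → amine.
–NO2 on carbon → nitro group.
Amine appears at: CH(NH2), CH(CH2NH2), CH(NH2) → 3.

3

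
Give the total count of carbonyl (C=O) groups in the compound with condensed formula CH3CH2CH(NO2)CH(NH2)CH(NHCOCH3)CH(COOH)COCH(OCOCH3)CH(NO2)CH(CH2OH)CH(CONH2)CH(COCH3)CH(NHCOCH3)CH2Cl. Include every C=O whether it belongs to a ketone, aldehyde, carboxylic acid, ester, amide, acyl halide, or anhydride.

7

CH(NHCOCH3): amide, 1 C=O (running total 1).
CH(COOH): carboxylic acid, 1 C=O (running total 2).
CO: ketone, 1 C=O (running total 3).
CH(OCOCH3): ester, 1 C=O (running total 4).
CH(CONH2): amide, 1 C=O (running total 5).
CH(COCH3): ketone, 1 C=O (running total 6).
CH(NHCOCH3): amide, 1 C=O (running total 7).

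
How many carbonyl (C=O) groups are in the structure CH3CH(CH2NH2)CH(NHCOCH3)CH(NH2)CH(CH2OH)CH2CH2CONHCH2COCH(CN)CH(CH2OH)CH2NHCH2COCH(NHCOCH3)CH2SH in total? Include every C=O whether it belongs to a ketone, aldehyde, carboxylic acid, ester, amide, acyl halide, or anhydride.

CH(NHCOCH3): amide, 1 C=O (running total 1).
CH2CONHCH2: amide, 1 C=O (running total 2).
CO: ketone, 1 C=O (running total 3).
CO: ketone, 1 C=O (running total 4).
CH(NHCOCH3): amide, 1 C=O (running total 5).

5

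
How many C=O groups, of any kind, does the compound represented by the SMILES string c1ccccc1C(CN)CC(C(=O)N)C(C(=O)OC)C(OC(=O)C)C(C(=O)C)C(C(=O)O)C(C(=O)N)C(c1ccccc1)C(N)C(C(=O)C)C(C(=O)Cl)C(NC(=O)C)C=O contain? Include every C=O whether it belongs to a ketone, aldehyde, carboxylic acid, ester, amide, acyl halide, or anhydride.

CH(CONH2): amide, 1 C=O (running total 1).
CH(COOCH3): ester, 1 C=O (running total 2).
CH(OCOCH3): ester, 1 C=O (running total 3).
CH(COCH3): ketone, 1 C=O (running total 4).
CH(COOH): carboxylic acid, 1 C=O (running total 5).
CH(CONH2): amide, 1 C=O (running total 6).
CH(COCH3): ketone, 1 C=O (running total 7).
CH(COCl): acyl halide, 1 C=O (running total 8).
CH(NHCOCH3): amide, 1 C=O (running total 9).
CHO: aldehyde, 1 C=O (running total 10).

10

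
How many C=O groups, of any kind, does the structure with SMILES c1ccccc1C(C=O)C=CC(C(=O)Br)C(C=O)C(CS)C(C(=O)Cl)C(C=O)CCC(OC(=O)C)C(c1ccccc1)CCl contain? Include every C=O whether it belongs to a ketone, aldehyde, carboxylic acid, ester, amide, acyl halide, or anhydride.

CH(CHO): aldehyde, 1 C=O (running total 1).
CH(COBr): acyl halide, 1 C=O (running total 2).
CH(CHO): aldehyde, 1 C=O (running total 3).
CH(COCl): acyl halide, 1 C=O (running total 4).
CH(CHO): aldehyde, 1 C=O (running total 5).
CH(OCOCH3): ester, 1 C=O (running total 6).

6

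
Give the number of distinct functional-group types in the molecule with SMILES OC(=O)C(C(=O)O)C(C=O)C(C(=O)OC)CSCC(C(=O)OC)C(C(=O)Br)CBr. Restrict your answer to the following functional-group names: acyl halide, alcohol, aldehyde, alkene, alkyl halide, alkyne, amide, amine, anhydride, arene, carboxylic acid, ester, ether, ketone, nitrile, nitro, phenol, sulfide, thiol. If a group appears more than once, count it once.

Taking each segment in turn:
  HOOC: –COOH: carbonyl C bonded to –OH and C → carboxylic acid (the –OH is not a separate alcohol).
  CH(COOH): pendant –COOH: carbonyl C bonded to C and –OH → carboxylic acid.
  CH(CHO): pendant –CHO: carbonyl C bonded to C and H → aldehyde.
  CH(COOCH3): pendant –COOCH3: carbonyl C bonded to C and –OCH3 → ester.
  CH2SCH2: C–S–C linkage → sulfide (thioether).
  CH(COOCH3): pendant –COOCH3: carbonyl C bonded to C and –OCH3 → ester.
  CH(COBr): pendant –C(=O)X: carbonyl C bonded to C and halogen → acyl halide.
  CH2Br: halogen on an sp³ carbon → alkyl halide.
Distinct types present: acyl halide, aldehyde, alkyl halide, carboxylic acid, ester, sulfide.

6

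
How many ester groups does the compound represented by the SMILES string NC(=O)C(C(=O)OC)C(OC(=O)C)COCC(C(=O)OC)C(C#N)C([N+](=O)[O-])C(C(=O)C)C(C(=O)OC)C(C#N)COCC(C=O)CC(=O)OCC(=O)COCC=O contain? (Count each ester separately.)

5

Working along the chain:
  H2NCO: –C(=O)NH2: carbonyl C bonded to C and to N → amide (the N is not a separate amine).
  CH(COOCH3): pendant –COOCH3: carbonyl C bonded to C and –OCH3 → ester.
  CH(OCOCH3): pendant –OC(=O)CH3: an acyloxy group → ester.
  CH2OCH2: C–O–C with sp³ carbons on both sides and no adjacent C=O → ether.
  CH(COOCH3): pendant –COOCH3: carbonyl C bonded to C and –OCH3 → ester.
  CH(CN): pendant –C≡N: nitrile.
  CH(NO2): –NO2 on an sp³ carbon → nitro (the N=O is not a carbonyl).
  CH(COCH3): pendant –COCH3: carbonyl C bonded to two carbons → ketone.
  CH(COOCH3): pendant –COOCH3: carbonyl C bonded to C and –OCH3 → ester.
  CH(CN): pendant –C≡N: nitrile.
  CH2OCH2: C–O–C with sp³ carbons on both sides and no adjacent C=O → ether.
  CH(CHO): pendant –CHO: carbonyl C bonded to C and H → aldehyde.
  CH2COOCH2: –C(=O)–O–C with C on the carbonyl side → ester.
  CO: –C(=O)– with carbon on both sides → ketone.
  CH2OCH2: C–O–C with sp³ carbons on both sides and no adjacent C=O → ether.
  CHO: terminal –CHO: carbonyl C bonded to H and C → aldehyde.
Ester appears at: CH(COOCH3), CH(OCOCH3), CH(COOCH3), CH(COOCH3), CH2COOCH2 → 5.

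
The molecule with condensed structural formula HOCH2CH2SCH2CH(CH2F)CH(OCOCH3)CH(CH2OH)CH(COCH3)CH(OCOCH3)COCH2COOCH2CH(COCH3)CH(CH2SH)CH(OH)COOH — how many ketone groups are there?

3

Taking each segment in turn:
  HOCH2: HO– on an sp³ carbon → alcohol.
  CH2SCH2: C–S–C linkage → sulfide (thioether).
  CH(CH2F): pendant –CH2X: halogen on sp³ carbon → alkyl halide.
  CH(OCOCH3): pendant –OC(=O)CH3: an acyloxy group → ester.
  CH(CH2OH): pendant –CH2OH on an sp³ backbone C → alcohol.
  CH(COCH3): pendant –COCH3: carbonyl C bonded to two carbons → ketone.
  CH(OCOCH3): pendant –OC(=O)CH3: an acyloxy group → ester.
  CO: –C(=O)– with carbon on both sides → ketone.
  CH2COOCH2: –C(=O)–O–C with C on the carbonyl side → ester.
  CH(COCH3): pendant –COCH3: carbonyl C bonded to two carbons → ketone.
  CH(CH2SH): pendant –CH2SH → thiol.
  CH(OH): –OH on an sp³ carbon → alcohol (secondary).
  COOH: –COOH: carbonyl C bonded to –OH and C → carboxylic acid (the –OH is not a separate alcohol).
Ketone appears at: CH(COCH3), CO, CH(COCH3) → 3.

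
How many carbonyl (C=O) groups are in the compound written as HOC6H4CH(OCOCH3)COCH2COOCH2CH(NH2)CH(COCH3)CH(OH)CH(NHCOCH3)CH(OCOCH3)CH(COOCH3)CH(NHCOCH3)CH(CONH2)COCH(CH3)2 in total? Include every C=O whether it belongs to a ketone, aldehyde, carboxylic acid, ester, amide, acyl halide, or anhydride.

CH(OCOCH3): ester, 1 C=O (running total 1).
CO: ketone, 1 C=O (running total 2).
CH2COOCH2: ester, 1 C=O (running total 3).
CH(COCH3): ketone, 1 C=O (running total 4).
CH(NHCOCH3): amide, 1 C=O (running total 5).
CH(OCOCH3): ester, 1 C=O (running total 6).
CH(COOCH3): ester, 1 C=O (running total 7).
CH(NHCOCH3): amide, 1 C=O (running total 8).
CH(CONH2): amide, 1 C=O (running total 9).
CO: ketone, 1 C=O (running total 10).

10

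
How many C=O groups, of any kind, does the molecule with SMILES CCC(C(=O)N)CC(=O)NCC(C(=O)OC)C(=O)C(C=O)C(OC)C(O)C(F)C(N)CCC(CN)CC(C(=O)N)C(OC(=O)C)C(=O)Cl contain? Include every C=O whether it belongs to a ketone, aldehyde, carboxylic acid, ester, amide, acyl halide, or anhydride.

CH(CONH2): amide, 1 C=O (running total 1).
CH2CONHCH2: amide, 1 C=O (running total 2).
CH(COOCH3): ester, 1 C=O (running total 3).
CO: ketone, 1 C=O (running total 4).
CH(CHO): aldehyde, 1 C=O (running total 5).
CH(CONH2): amide, 1 C=O (running total 6).
CH(OCOCH3): ester, 1 C=O (running total 7).
COCl: acyl halide, 1 C=O (running total 8).

8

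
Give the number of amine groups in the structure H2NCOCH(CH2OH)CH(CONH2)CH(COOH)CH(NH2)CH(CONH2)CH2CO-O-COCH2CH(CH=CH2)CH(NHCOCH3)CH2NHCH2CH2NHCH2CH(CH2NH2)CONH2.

4

–C(=O)NH2: carbonyl C bonded to C and to N → amide (the N is not a separate amine).
pendant –CH2OH on an sp³ backbone C → alcohol.
pendant –CONH2: carbonyl C bonded to C and N → amide.
pendant –COOH: carbonyl C bonded to C and –OH → carboxylic acid.
–NH2 on an sp³ carbon with no adjacent C=O → amine.
pendant –CONH2: carbonyl C bonded to C and N → amide.
two acyl groups sharing one oxygen, –C(=O)–O–C(=O)– → anhydride.
pendant –CH=CH2: C=C double bond → alkene.
pendant –NHC(=O)CH3: N bonded to a carbonyl → amide (not amine).
C–N–C with sp³ carbons and no adjacent C=O → amine (secondary).
C–N–C with sp³ carbons and no adjacent C=O → amine (secondary).
pendant –CH2NH2: N on sp³ C, no adjacent C=O → amine.
–C(=O)NH2: carbonyl C bonded to C and to N → amide (the N is not a separate amine).
Amine appears at: CH(NH2), CH2NHCH2, CH2NHCH2, CH(CH2NH2) → 4.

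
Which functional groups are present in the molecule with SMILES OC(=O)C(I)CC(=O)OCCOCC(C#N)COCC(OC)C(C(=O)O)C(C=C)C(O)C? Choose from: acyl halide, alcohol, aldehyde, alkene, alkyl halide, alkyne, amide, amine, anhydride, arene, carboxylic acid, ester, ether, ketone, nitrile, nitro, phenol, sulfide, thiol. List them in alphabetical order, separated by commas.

Taking each segment in turn:
  HOOC: –COOH: carbonyl C bonded to –OH and C → carboxylic acid (the –OH is not a separate alcohol).
  CH(I): halogen on an sp³ carbon → alkyl halide.
  CH2COOCH2: –C(=O)–O–C with C on the carbonyl side → ester.
  CH2OCH2: C–O–C with sp³ carbons on both sides and no adjacent C=O → ether.
  CH(CN): pendant –C≡N: nitrile.
  CH2OCH2: C–O–C with sp³ carbons on both sides and no adjacent C=O → ether.
  CH(OCH3): pendant –OCH3: C–O–C with sp³ C, no adjacent C=O → ether.
  CH(COOH): pendant –COOH: carbonyl C bonded to C and –OH → carboxylic acid.
  CH(CH=CH2): pendant –CH=CH2: C=C double bond → alkene.
  CH(OH): –OH on an sp³ carbon → alcohol (secondary).

alcohol, alkene, alkyl halide, carboxylic acid, ester, ether, nitrile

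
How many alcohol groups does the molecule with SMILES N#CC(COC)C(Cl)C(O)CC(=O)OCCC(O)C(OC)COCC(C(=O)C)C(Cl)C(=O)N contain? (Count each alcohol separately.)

2

Reading the structure from left to right:
  N≡C: N≡C–: carbon triple-bonded to nitrogen → nitrile.
  CH(CH2OCH3): pendant –CH2OCH3: C–O–C linkage → ether.
  CH(Cl): halogen on an sp³ carbon → alkyl halide.
  CH(OH): –OH on an sp³ carbon → alcohol (secondary).
  CH2COOCH2: –C(=O)–O–C with C on the carbonyl side → ester.
  CH(OH): –OH on an sp³ carbon → alcohol (secondary).
  CH(OCH3): pendant –OCH3: C–O–C with sp³ C, no adjacent C=O → ether.
  CH2OCH2: C–O–C with sp³ carbons on both sides and no adjacent C=O → ether.
  CH(COCH3): pendant –COCH3: carbonyl C bonded to two carbons → ketone.
  CH(Cl): halogen on an sp³ carbon → alkyl halide.
  CONH2: –C(=O)NH2: carbonyl C bonded to C and to N → amide (the N is not a separate amine).
Alcohol appears at: CH(OH), CH(OH) → 2.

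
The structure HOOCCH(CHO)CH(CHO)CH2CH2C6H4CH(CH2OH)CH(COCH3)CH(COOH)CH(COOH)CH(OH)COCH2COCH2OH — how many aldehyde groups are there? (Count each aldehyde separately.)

–COOH: carbonyl C bonded to –OH and C → carboxylic acid (the –OH is not a separate alcohol).
pendant –CHO: carbonyl C bonded to C and H → aldehyde.
pendant –CHO: carbonyl C bonded to C and H → aldehyde.
para-disubstituted benzene ring → arene.
pendant –CH2OH on an sp³ backbone C → alcohol.
pendant –COCH3: carbonyl C bonded to two carbons → ketone.
pendant –COOH: carbonyl C bonded to C and –OH → carboxylic acid.
pendant –COOH: carbonyl C bonded to C and –OH → carboxylic acid.
–OH on an sp³ carbon → alcohol (secondary).
–C(=O)– with carbon on both sides → ketone.
–C(=O)– with carbon on both sides → ketone.
–OH on an sp³ carbon → alcohol.
Aldehyde appears at: CH(CHO), CH(CHO) → 2.

2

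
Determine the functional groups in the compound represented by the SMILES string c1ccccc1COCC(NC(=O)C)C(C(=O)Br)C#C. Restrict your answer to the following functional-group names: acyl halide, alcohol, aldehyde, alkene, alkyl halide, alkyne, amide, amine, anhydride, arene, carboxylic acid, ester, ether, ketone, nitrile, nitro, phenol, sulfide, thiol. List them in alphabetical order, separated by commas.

acyl halide, alkyne, amide, arene, ether

C6H5– phenyl ring → arene.
C–O–C with sp³ carbons on both sides and no adjacent C=O → ether.
pendant –NHC(=O)CH3: N bonded to a carbonyl → amide (not amine).
pendant –C(=O)X: carbonyl C bonded to C and halogen → acyl halide.
C≡C triple bond → alkyne.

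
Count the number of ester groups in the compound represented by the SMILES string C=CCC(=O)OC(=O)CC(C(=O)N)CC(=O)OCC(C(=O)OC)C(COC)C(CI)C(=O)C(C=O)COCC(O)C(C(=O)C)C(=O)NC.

Working along the chain:
  CH2=CH: C=C double bond → alkene.
  CH2CO-O-COCH2: two acyl groups sharing one oxygen, –C(=O)–O–C(=O)– → anhydride.
  CH(CONH2): pendant –CONH2: carbonyl C bonded to C and N → amide.
  CH2COOCH2: –C(=O)–O–C with C on the carbonyl side → ester.
  CH(COOCH3): pendant –COOCH3: carbonyl C bonded to C and –OCH3 → ester.
  CH(CH2OCH3): pendant –CH2OCH3: C–O–C linkage → ether.
  CH(CH2I): pendant –CH2X: halogen on sp³ carbon → alkyl halide.
  CO: –C(=O)– with carbon on both sides → ketone.
  CH(CHO): pendant –CHO: carbonyl C bonded to C and H → aldehyde.
  CH2OCH2: C–O–C with sp³ carbons on both sides and no adjacent C=O → ether.
  CH(OH): –OH on an sp³ carbon → alcohol (secondary).
  CH(COCH3): pendant –COCH3: carbonyl C bonded to two carbons → ketone.
  CONHCH3: –C(=O)NHCH3: carbonyl C bonded to C and to N → amide (the N is not an amine).
Ester appears at: CH2COOCH2, CH(COOCH3) → 2.

2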